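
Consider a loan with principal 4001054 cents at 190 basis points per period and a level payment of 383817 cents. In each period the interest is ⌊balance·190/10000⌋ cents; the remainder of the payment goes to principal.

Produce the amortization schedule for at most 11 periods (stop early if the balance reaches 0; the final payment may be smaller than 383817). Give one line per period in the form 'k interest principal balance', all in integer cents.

1 76020 307797 3693257
2 70171 313646 3379611
3 64212 319605 3060006
4 58140 325677 2734329
5 51952 331865 2402464
6 45646 338171 2064293
7 39221 344596 1719697
8 32674 351143 1368554
9 26002 357815 1010739
10 19204 364613 646126
11 12276 371541 274585

1. interest=⌊4001054·190/10000⌋=76020; principal=383817-76020=307797; balance=4001054-307797=3693257
2. interest=⌊3693257·190/10000⌋=70171; principal=383817-70171=313646; balance=3693257-313646=3379611
3. interest=⌊3379611·190/10000⌋=64212; principal=383817-64212=319605; balance=3379611-319605=3060006
4. interest=⌊3060006·190/10000⌋=58140; principal=383817-58140=325677; balance=3060006-325677=2734329
5. interest=⌊2734329·190/10000⌋=51952; principal=383817-51952=331865; balance=2734329-331865=2402464
6. interest=⌊2402464·190/10000⌋=45646; principal=383817-45646=338171; balance=2402464-338171=2064293
7. interest=⌊2064293·190/10000⌋=39221; principal=383817-39221=344596; balance=2064293-344596=1719697
8. interest=⌊1719697·190/10000⌋=32674; principal=383817-32674=351143; balance=1719697-351143=1368554
9. interest=⌊1368554·190/10000⌋=26002; principal=383817-26002=357815; balance=1368554-357815=1010739
10. interest=⌊1010739·190/10000⌋=19204; principal=383817-19204=364613; balance=1010739-364613=646126
11. interest=⌊646126·190/10000⌋=12276; principal=383817-12276=371541; balance=646126-371541=274585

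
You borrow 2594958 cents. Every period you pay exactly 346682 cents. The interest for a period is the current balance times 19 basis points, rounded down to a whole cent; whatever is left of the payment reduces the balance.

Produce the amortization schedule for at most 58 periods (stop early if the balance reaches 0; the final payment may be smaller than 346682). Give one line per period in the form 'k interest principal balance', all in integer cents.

1. interest=⌊2594958·19/10000⌋=4930; principal=346682-4930=341752; balance=2594958-341752=2253206
2. interest=⌊2253206·19/10000⌋=4281; principal=346682-4281=342401; balance=2253206-342401=1910805
3. interest=⌊1910805·19/10000⌋=3630; principal=346682-3630=343052; balance=1910805-343052=1567753
4. interest=⌊1567753·19/10000⌋=2978; principal=346682-2978=343704; balance=1567753-343704=1224049
5. interest=⌊1224049·19/10000⌋=2325; principal=346682-2325=344357; balance=1224049-344357=879692
6. interest=⌊879692·19/10000⌋=1671; principal=346682-1671=345011; balance=879692-345011=534681
7. interest=⌊534681·19/10000⌋=1015; principal=346682-1015=345667; balance=534681-345667=189014
8. interest=⌊189014·19/10000⌋=359; principal=min(346682-359,189014)=189014; balance=189014-189014=0

1 4930 341752 2253206
2 4281 342401 1910805
3 3630 343052 1567753
4 2978 343704 1224049
5 2325 344357 879692
6 1671 345011 534681
7 1015 345667 189014
8 359 189014 0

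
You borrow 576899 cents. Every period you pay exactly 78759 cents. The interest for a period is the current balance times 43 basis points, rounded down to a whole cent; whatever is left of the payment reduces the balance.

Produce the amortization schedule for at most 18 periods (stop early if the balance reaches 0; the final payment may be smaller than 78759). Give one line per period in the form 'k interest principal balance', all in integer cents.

1 2480 76279 500620
2 2152 76607 424013
3 1823 76936 347077
4 1492 77267 269810
5 1160 77599 192211
6 826 77933 114278
7 491 78268 36010
8 154 36010 0

1. interest=⌊576899·43/10000⌋=2480; principal=78759-2480=76279; balance=576899-76279=500620
2. interest=⌊500620·43/10000⌋=2152; principal=78759-2152=76607; balance=500620-76607=424013
3. interest=⌊424013·43/10000⌋=1823; principal=78759-1823=76936; balance=424013-76936=347077
4. interest=⌊347077·43/10000⌋=1492; principal=78759-1492=77267; balance=347077-77267=269810
5. interest=⌊269810·43/10000⌋=1160; principal=78759-1160=77599; balance=269810-77599=192211
6. interest=⌊192211·43/10000⌋=826; principal=78759-826=77933; balance=192211-77933=114278
7. interest=⌊114278·43/10000⌋=491; principal=78759-491=78268; balance=114278-78268=36010
8. interest=⌊36010·43/10000⌋=154; principal=min(78759-154,36010)=36010; balance=36010-36010=0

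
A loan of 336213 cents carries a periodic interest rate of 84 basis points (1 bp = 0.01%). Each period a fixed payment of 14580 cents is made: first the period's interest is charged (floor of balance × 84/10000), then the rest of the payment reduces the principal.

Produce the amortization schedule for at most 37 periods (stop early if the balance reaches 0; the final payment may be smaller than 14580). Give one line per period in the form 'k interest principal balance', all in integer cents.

1 2824 11756 324457
2 2725 11855 312602
3 2625 11955 300647
4 2525 12055 288592
5 2424 12156 276436
6 2322 12258 264178
7 2219 12361 251817
8 2115 12465 239352
9 2010 12570 226782
10 1904 12676 214106
11 1798 12782 201324
12 1691 12889 188435
13 1582 12998 175437
14 1473 13107 162330
15 1363 13217 149113
16 1252 13328 135785
17 1140 13440 122345
18 1027 13553 108792
19 913 13667 95125
20 799 13781 81344
21 683 13897 67447
22 566 14014 53433
23 448 14132 39301
24 330 14250 25051
25 210 14370 10681
26 89 10681 0

1. interest=⌊336213·84/10000⌋=2824; principal=14580-2824=11756; balance=336213-11756=324457
2. interest=⌊324457·84/10000⌋=2725; principal=14580-2725=11855; balance=324457-11855=312602
3. interest=⌊312602·84/10000⌋=2625; principal=14580-2625=11955; balance=312602-11955=300647
4. interest=⌊300647·84/10000⌋=2525; principal=14580-2525=12055; balance=300647-12055=288592
5. interest=⌊288592·84/10000⌋=2424; principal=14580-2424=12156; balance=288592-12156=276436
6. interest=⌊276436·84/10000⌋=2322; principal=14580-2322=12258; balance=276436-12258=264178
7. interest=⌊264178·84/10000⌋=2219; principal=14580-2219=12361; balance=264178-12361=251817
8. interest=⌊251817·84/10000⌋=2115; principal=14580-2115=12465; balance=251817-12465=239352
9. interest=⌊239352·84/10000⌋=2010; principal=14580-2010=12570; balance=239352-12570=226782
10. interest=⌊226782·84/10000⌋=1904; principal=14580-1904=12676; balance=226782-12676=214106
11. interest=⌊214106·84/10000⌋=1798; principal=14580-1798=12782; balance=214106-12782=201324
12. interest=⌊201324·84/10000⌋=1691; principal=14580-1691=12889; balance=201324-12889=188435
13. interest=⌊188435·84/10000⌋=1582; principal=14580-1582=12998; balance=188435-12998=175437
14. interest=⌊175437·84/10000⌋=1473; principal=14580-1473=13107; balance=175437-13107=162330
15. interest=⌊162330·84/10000⌋=1363; principal=14580-1363=13217; balance=162330-13217=149113
16. interest=⌊149113·84/10000⌋=1252; principal=14580-1252=13328; balance=149113-13328=135785
17. interest=⌊135785·84/10000⌋=1140; principal=14580-1140=13440; balance=135785-13440=122345
18. interest=⌊122345·84/10000⌋=1027; principal=14580-1027=13553; balance=122345-13553=108792
19. interest=⌊108792·84/10000⌋=913; principal=14580-913=13667; balance=108792-13667=95125
20. interest=⌊95125·84/10000⌋=799; principal=14580-799=13781; balance=95125-13781=81344
21. interest=⌊81344·84/10000⌋=683; principal=14580-683=13897; balance=81344-13897=67447
22. interest=⌊67447·84/10000⌋=566; principal=14580-566=14014; balance=67447-14014=53433
23. interest=⌊53433·84/10000⌋=448; principal=14580-448=14132; balance=53433-14132=39301
24. interest=⌊39301·84/10000⌋=330; principal=14580-330=14250; balance=39301-14250=25051
25. interest=⌊25051·84/10000⌋=210; principal=14580-210=14370; balance=25051-14370=10681
26. interest=⌊10681·84/10000⌋=89; principal=min(14580-89,10681)=10681; balance=10681-10681=0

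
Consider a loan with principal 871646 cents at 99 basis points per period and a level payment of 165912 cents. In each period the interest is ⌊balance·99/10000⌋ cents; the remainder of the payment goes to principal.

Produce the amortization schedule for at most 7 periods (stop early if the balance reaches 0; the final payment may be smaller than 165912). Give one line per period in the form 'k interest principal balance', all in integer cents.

1. interest=⌊871646·99/10000⌋=8629; principal=165912-8629=157283; balance=871646-157283=714363
2. interest=⌊714363·99/10000⌋=7072; principal=165912-7072=158840; balance=714363-158840=555523
3. interest=⌊555523·99/10000⌋=5499; principal=165912-5499=160413; balance=555523-160413=395110
4. interest=⌊395110·99/10000⌋=3911; principal=165912-3911=162001; balance=395110-162001=233109
5. interest=⌊233109·99/10000⌋=2307; principal=165912-2307=163605; balance=233109-163605=69504
6. interest=⌊69504·99/10000⌋=688; principal=min(165912-688,69504)=69504; balance=69504-69504=0

1 8629 157283 714363
2 7072 158840 555523
3 5499 160413 395110
4 3911 162001 233109
5 2307 163605 69504
6 688 69504 0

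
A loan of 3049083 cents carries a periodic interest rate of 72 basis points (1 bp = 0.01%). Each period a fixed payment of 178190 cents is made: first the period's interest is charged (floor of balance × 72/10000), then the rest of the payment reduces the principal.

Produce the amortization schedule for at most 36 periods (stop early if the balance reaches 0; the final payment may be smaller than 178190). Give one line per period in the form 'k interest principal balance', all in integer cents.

1. interest=⌊3049083·72/10000⌋=21953; principal=178190-21953=156237; balance=3049083-156237=2892846
2. interest=⌊2892846·72/10000⌋=20828; principal=178190-20828=157362; balance=2892846-157362=2735484
3. interest=⌊2735484·72/10000⌋=19695; principal=178190-19695=158495; balance=2735484-158495=2576989
4. interest=⌊2576989·72/10000⌋=18554; principal=178190-18554=159636; balance=2576989-159636=2417353
5. interest=⌊2417353·72/10000⌋=17404; principal=178190-17404=160786; balance=2417353-160786=2256567
6. interest=⌊2256567·72/10000⌋=16247; principal=178190-16247=161943; balance=2256567-161943=2094624
7. interest=⌊2094624·72/10000⌋=15081; principal=178190-15081=163109; balance=2094624-163109=1931515
8. interest=⌊1931515·72/10000⌋=13906; principal=178190-13906=164284; balance=1931515-164284=1767231
9. interest=⌊1767231·72/10000⌋=12724; principal=178190-12724=165466; balance=1767231-165466=1601765
10. interest=⌊1601765·72/10000⌋=11532; principal=178190-11532=166658; balance=1601765-166658=1435107
11. interest=⌊1435107·72/10000⌋=10332; principal=178190-10332=167858; balance=1435107-167858=1267249
12. interest=⌊1267249·72/10000⌋=9124; principal=178190-9124=169066; balance=1267249-169066=1098183
13. interest=⌊1098183·72/10000⌋=7906; principal=178190-7906=170284; balance=1098183-170284=927899
14. interest=⌊927899·72/10000⌋=6680; principal=178190-6680=171510; balance=927899-171510=756389
15. interest=⌊756389·72/10000⌋=5446; principal=178190-5446=172744; balance=756389-172744=583645
16. interest=⌊583645·72/10000⌋=4202; principal=178190-4202=173988; balance=583645-173988=409657
17. interest=⌊409657·72/10000⌋=2949; principal=178190-2949=175241; balance=409657-175241=234416
18. interest=⌊234416·72/10000⌋=1687; principal=178190-1687=176503; balance=234416-176503=57913
19. interest=⌊57913·72/10000⌋=416; principal=min(178190-416,57913)=57913; balance=57913-57913=0

1 21953 156237 2892846
2 20828 157362 2735484
3 19695 158495 2576989
4 18554 159636 2417353
5 17404 160786 2256567
6 16247 161943 2094624
7 15081 163109 1931515
8 13906 164284 1767231
9 12724 165466 1601765
10 11532 166658 1435107
11 10332 167858 1267249
12 9124 169066 1098183
13 7906 170284 927899
14 6680 171510 756389
15 5446 172744 583645
16 4202 173988 409657
17 2949 175241 234416
18 1687 176503 57913
19 416 57913 0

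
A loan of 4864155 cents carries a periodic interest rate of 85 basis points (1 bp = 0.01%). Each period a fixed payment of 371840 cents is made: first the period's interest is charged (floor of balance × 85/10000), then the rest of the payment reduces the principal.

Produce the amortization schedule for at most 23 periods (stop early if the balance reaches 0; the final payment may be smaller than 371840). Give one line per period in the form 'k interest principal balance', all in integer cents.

1. interest=⌊4864155·85/10000⌋=41345; principal=371840-41345=330495; balance=4864155-330495=4533660
2. interest=⌊4533660·85/10000⌋=38536; principal=371840-38536=333304; balance=4533660-333304=4200356
3. interest=⌊4200356·85/10000⌋=35703; principal=371840-35703=336137; balance=4200356-336137=3864219
4. interest=⌊3864219·85/10000⌋=32845; principal=371840-32845=338995; balance=3864219-338995=3525224
5. interest=⌊3525224·85/10000⌋=29964; principal=371840-29964=341876; balance=3525224-341876=3183348
6. interest=⌊3183348·85/10000⌋=27058; principal=371840-27058=344782; balance=3183348-344782=2838566
7. interest=⌊2838566·85/10000⌋=24127; principal=371840-24127=347713; balance=2838566-347713=2490853
8. interest=⌊2490853·85/10000⌋=21172; principal=371840-21172=350668; balance=2490853-350668=2140185
9. interest=⌊2140185·85/10000⌋=18191; principal=371840-18191=353649; balance=2140185-353649=1786536
10. interest=⌊1786536·85/10000⌋=15185; principal=371840-15185=356655; balance=1786536-356655=1429881
11. interest=⌊1429881·85/10000⌋=12153; principal=371840-12153=359687; balance=1429881-359687=1070194
12. interest=⌊1070194·85/10000⌋=9096; principal=371840-9096=362744; balance=1070194-362744=707450
13. interest=⌊707450·85/10000⌋=6013; principal=371840-6013=365827; balance=707450-365827=341623
14. interest=⌊341623·85/10000⌋=2903; principal=min(371840-2903,341623)=341623; balance=341623-341623=0

1 41345 330495 4533660
2 38536 333304 4200356
3 35703 336137 3864219
4 32845 338995 3525224
5 29964 341876 3183348
6 27058 344782 2838566
7 24127 347713 2490853
8 21172 350668 2140185
9 18191 353649 1786536
10 15185 356655 1429881
11 12153 359687 1070194
12 9096 362744 707450
13 6013 365827 341623
14 2903 341623 0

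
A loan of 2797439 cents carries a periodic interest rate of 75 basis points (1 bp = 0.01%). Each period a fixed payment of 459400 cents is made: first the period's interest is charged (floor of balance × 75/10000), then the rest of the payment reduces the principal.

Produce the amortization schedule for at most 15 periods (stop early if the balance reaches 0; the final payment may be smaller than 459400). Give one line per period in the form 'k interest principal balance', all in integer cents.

1. interest=⌊2797439·75/10000⌋=20980; principal=459400-20980=438420; balance=2797439-438420=2359019
2. interest=⌊2359019·75/10000⌋=17692; principal=459400-17692=441708; balance=2359019-441708=1917311
3. interest=⌊1917311·75/10000⌋=14379; principal=459400-14379=445021; balance=1917311-445021=1472290
4. interest=⌊1472290·75/10000⌋=11042; principal=459400-11042=448358; balance=1472290-448358=1023932
5. interest=⌊1023932·75/10000⌋=7679; principal=459400-7679=451721; balance=1023932-451721=572211
6. interest=⌊572211·75/10000⌋=4291; principal=459400-4291=455109; balance=572211-455109=117102
7. interest=⌊117102·75/10000⌋=878; principal=min(459400-878,117102)=117102; balance=117102-117102=0

1 20980 438420 2359019
2 17692 441708 1917311
3 14379 445021 1472290
4 11042 448358 1023932
5 7679 451721 572211
6 4291 455109 117102
7 878 117102 0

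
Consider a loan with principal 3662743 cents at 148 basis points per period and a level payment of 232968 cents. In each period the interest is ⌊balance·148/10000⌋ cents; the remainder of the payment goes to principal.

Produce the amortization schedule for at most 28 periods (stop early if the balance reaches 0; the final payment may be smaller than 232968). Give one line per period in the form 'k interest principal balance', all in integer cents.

1 54208 178760 3483983
2 51562 181406 3302577
3 48878 184090 3118487
4 46153 186815 2931672
5 43388 189580 2742092
6 40582 192386 2549706
7 37735 195233 2354473
8 34846 198122 2156351
9 31913 201055 1955296
10 28938 204030 1751266
11 25918 207050 1544216
12 22854 210114 1334102
13 19744 213224 1120878
14 16588 216380 904498
15 13386 219582 684916
16 10136 222832 462084
17 6838 226130 235954
18 3492 229476 6478
19 95 6478 0

1. interest=⌊3662743·148/10000⌋=54208; principal=232968-54208=178760; balance=3662743-178760=3483983
2. interest=⌊3483983·148/10000⌋=51562; principal=232968-51562=181406; balance=3483983-181406=3302577
3. interest=⌊3302577·148/10000⌋=48878; principal=232968-48878=184090; balance=3302577-184090=3118487
4. interest=⌊3118487·148/10000⌋=46153; principal=232968-46153=186815; balance=3118487-186815=2931672
5. interest=⌊2931672·148/10000⌋=43388; principal=232968-43388=189580; balance=2931672-189580=2742092
6. interest=⌊2742092·148/10000⌋=40582; principal=232968-40582=192386; balance=2742092-192386=2549706
7. interest=⌊2549706·148/10000⌋=37735; principal=232968-37735=195233; balance=2549706-195233=2354473
8. interest=⌊2354473·148/10000⌋=34846; principal=232968-34846=198122; balance=2354473-198122=2156351
9. interest=⌊2156351·148/10000⌋=31913; principal=232968-31913=201055; balance=2156351-201055=1955296
10. interest=⌊1955296·148/10000⌋=28938; principal=232968-28938=204030; balance=1955296-204030=1751266
11. interest=⌊1751266·148/10000⌋=25918; principal=232968-25918=207050; balance=1751266-207050=1544216
12. interest=⌊1544216·148/10000⌋=22854; principal=232968-22854=210114; balance=1544216-210114=1334102
13. interest=⌊1334102·148/10000⌋=19744; principal=232968-19744=213224; balance=1334102-213224=1120878
14. interest=⌊1120878·148/10000⌋=16588; principal=232968-16588=216380; balance=1120878-216380=904498
15. interest=⌊904498·148/10000⌋=13386; principal=232968-13386=219582; balance=904498-219582=684916
16. interest=⌊684916·148/10000⌋=10136; principal=232968-10136=222832; balance=684916-222832=462084
17. interest=⌊462084·148/10000⌋=6838; principal=232968-6838=226130; balance=462084-226130=235954
18. interest=⌊235954·148/10000⌋=3492; principal=232968-3492=229476; balance=235954-229476=6478
19. interest=⌊6478·148/10000⌋=95; principal=min(232968-95,6478)=6478; balance=6478-6478=0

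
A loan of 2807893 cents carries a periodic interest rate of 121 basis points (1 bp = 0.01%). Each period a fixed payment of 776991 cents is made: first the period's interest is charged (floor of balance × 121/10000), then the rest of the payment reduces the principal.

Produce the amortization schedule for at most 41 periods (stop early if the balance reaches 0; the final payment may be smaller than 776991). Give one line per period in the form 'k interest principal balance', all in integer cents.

1. interest=⌊2807893·121/10000⌋=33975; principal=776991-33975=743016; balance=2807893-743016=2064877
2. interest=⌊2064877·121/10000⌋=24985; principal=776991-24985=752006; balance=2064877-752006=1312871
3. interest=⌊1312871·121/10000⌋=15885; principal=776991-15885=761106; balance=1312871-761106=551765
4. interest=⌊551765·121/10000⌋=6676; principal=min(776991-6676,551765)=551765; balance=551765-551765=0

1 33975 743016 2064877
2 24985 752006 1312871
3 15885 761106 551765
4 6676 551765 0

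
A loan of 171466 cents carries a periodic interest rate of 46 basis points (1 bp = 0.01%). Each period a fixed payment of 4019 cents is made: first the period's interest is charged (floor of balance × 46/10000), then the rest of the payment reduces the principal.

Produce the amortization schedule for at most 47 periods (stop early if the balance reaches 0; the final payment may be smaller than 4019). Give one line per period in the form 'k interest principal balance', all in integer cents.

1 788 3231 168235
2 773 3246 164989
3 758 3261 161728
4 743 3276 158452
5 728 3291 155161
6 713 3306 151855
7 698 3321 148534
8 683 3336 145198
9 667 3352 141846
10 652 3367 138479
11 637 3382 135097
12 621 3398 131699
13 605 3414 128285
14 590 3429 124856
15 574 3445 121411
16 558 3461 117950
17 542 3477 114473
18 526 3493 110980
19 510 3509 107471
20 494 3525 103946
21 478 3541 100405
22 461 3558 96847
23 445 3574 93273
24 429 3590 89683
25 412 3607 86076
26 395 3624 82452
27 379 3640 78812
28 362 3657 75155
29 345 3674 71481
30 328 3691 67790
31 311 3708 64082
32 294 3725 60357
33 277 3742 56615
34 260 3759 52856
35 243 3776 49080
36 225 3794 45286
37 208 3811 41475
38 190 3829 37646
39 173 3846 33800
40 155 3864 29936
41 137 3882 26054
42 119 3900 22154
43 101 3918 18236
44 83 3936 14300
45 65 3954 10346
46 47 3972 6374
47 29 3990 2384

1. interest=⌊171466·46/10000⌋=788; principal=4019-788=3231; balance=171466-3231=168235
2. interest=⌊168235·46/10000⌋=773; principal=4019-773=3246; balance=168235-3246=164989
3. interest=⌊164989·46/10000⌋=758; principal=4019-758=3261; balance=164989-3261=161728
4. interest=⌊161728·46/10000⌋=743; principal=4019-743=3276; balance=161728-3276=158452
5. interest=⌊158452·46/10000⌋=728; principal=4019-728=3291; balance=158452-3291=155161
6. interest=⌊155161·46/10000⌋=713; principal=4019-713=3306; balance=155161-3306=151855
7. interest=⌊151855·46/10000⌋=698; principal=4019-698=3321; balance=151855-3321=148534
8. interest=⌊148534·46/10000⌋=683; principal=4019-683=3336; balance=148534-3336=145198
9. interest=⌊145198·46/10000⌋=667; principal=4019-667=3352; balance=145198-3352=141846
10. interest=⌊141846·46/10000⌋=652; principal=4019-652=3367; balance=141846-3367=138479
11. interest=⌊138479·46/10000⌋=637; principal=4019-637=3382; balance=138479-3382=135097
12. interest=⌊135097·46/10000⌋=621; principal=4019-621=3398; balance=135097-3398=131699
13. interest=⌊131699·46/10000⌋=605; principal=4019-605=3414; balance=131699-3414=128285
14. interest=⌊128285·46/10000⌋=590; principal=4019-590=3429; balance=128285-3429=124856
15. interest=⌊124856·46/10000⌋=574; principal=4019-574=3445; balance=124856-3445=121411
16. interest=⌊121411·46/10000⌋=558; principal=4019-558=3461; balance=121411-3461=117950
17. interest=⌊117950·46/10000⌋=542; principal=4019-542=3477; balance=117950-3477=114473
18. interest=⌊114473·46/10000⌋=526; principal=4019-526=3493; balance=114473-3493=110980
19. interest=⌊110980·46/10000⌋=510; principal=4019-510=3509; balance=110980-3509=107471
20. interest=⌊107471·46/10000⌋=494; principal=4019-494=3525; balance=107471-3525=103946
21. interest=⌊103946·46/10000⌋=478; principal=4019-478=3541; balance=103946-3541=100405
22. interest=⌊100405·46/10000⌋=461; principal=4019-461=3558; balance=100405-3558=96847
23. interest=⌊96847·46/10000⌋=445; principal=4019-445=3574; balance=96847-3574=93273
24. interest=⌊93273·46/10000⌋=429; principal=4019-429=3590; balance=93273-3590=89683
25. interest=⌊89683·46/10000⌋=412; principal=4019-412=3607; balance=89683-3607=86076
26. interest=⌊86076·46/10000⌋=395; principal=4019-395=3624; balance=86076-3624=82452
27. interest=⌊82452·46/10000⌋=379; principal=4019-379=3640; balance=82452-3640=78812
28. interest=⌊78812·46/10000⌋=362; principal=4019-362=3657; balance=78812-3657=75155
29. interest=⌊75155·46/10000⌋=345; principal=4019-345=3674; balance=75155-3674=71481
30. interest=⌊71481·46/10000⌋=328; principal=4019-328=3691; balance=71481-3691=67790
31. interest=⌊67790·46/10000⌋=311; principal=4019-311=3708; balance=67790-3708=64082
32. interest=⌊64082·46/10000⌋=294; principal=4019-294=3725; balance=64082-3725=60357
33. interest=⌊60357·46/10000⌋=277; principal=4019-277=3742; balance=60357-3742=56615
34. interest=⌊56615·46/10000⌋=260; principal=4019-260=3759; balance=56615-3759=52856
35. interest=⌊52856·46/10000⌋=243; principal=4019-243=3776; balance=52856-3776=49080
36. interest=⌊49080·46/10000⌋=225; principal=4019-225=3794; balance=49080-3794=45286
37. interest=⌊45286·46/10000⌋=208; principal=4019-208=3811; balance=45286-3811=41475
38. interest=⌊41475·46/10000⌋=190; principal=4019-190=3829; balance=41475-3829=37646
39. interest=⌊37646·46/10000⌋=173; principal=4019-173=3846; balance=37646-3846=33800
40. interest=⌊33800·46/10000⌋=155; principal=4019-155=3864; balance=33800-3864=29936
41. interest=⌊29936·46/10000⌋=137; principal=4019-137=3882; balance=29936-3882=26054
42. interest=⌊26054·46/10000⌋=119; principal=4019-119=3900; balance=26054-3900=22154
43. interest=⌊22154·46/10000⌋=101; principal=4019-101=3918; balance=22154-3918=18236
44. interest=⌊18236·46/10000⌋=83; principal=4019-83=3936; balance=18236-3936=14300
45. interest=⌊14300·46/10000⌋=65; principal=4019-65=3954; balance=14300-3954=10346
46. interest=⌊10346·46/10000⌋=47; principal=4019-47=3972; balance=10346-3972=6374
47. interest=⌊6374·46/10000⌋=29; principal=4019-29=3990; balance=6374-3990=2384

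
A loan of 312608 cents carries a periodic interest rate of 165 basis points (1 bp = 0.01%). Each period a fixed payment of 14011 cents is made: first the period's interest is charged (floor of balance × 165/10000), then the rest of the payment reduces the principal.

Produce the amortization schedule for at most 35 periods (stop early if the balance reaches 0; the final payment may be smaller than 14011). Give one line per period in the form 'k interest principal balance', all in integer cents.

1. interest=⌊312608·165/10000⌋=5158; principal=14011-5158=8853; balance=312608-8853=303755
2. interest=⌊303755·165/10000⌋=5011; principal=14011-5011=9000; balance=303755-9000=294755
3. interest=⌊294755·165/10000⌋=4863; principal=14011-4863=9148; balance=294755-9148=285607
4. interest=⌊285607·165/10000⌋=4712; principal=14011-4712=9299; balance=285607-9299=276308
5. interest=⌊276308·165/10000⌋=4559; principal=14011-4559=9452; balance=276308-9452=266856
6. interest=⌊266856·165/10000⌋=4403; principal=14011-4403=9608; balance=266856-9608=257248
7. interest=⌊257248·165/10000⌋=4244; principal=14011-4244=9767; balance=257248-9767=247481
8. interest=⌊247481·165/10000⌋=4083; principal=14011-4083=9928; balance=247481-9928=237553
9. interest=⌊237553·165/10000⌋=3919; principal=14011-3919=10092; balance=237553-10092=227461
10. interest=⌊227461·165/10000⌋=3753; principal=14011-3753=10258; balance=227461-10258=217203
11. interest=⌊217203·165/10000⌋=3583; principal=14011-3583=10428; balance=217203-10428=206775
12. interest=⌊206775·165/10000⌋=3411; principal=14011-3411=10600; balance=206775-10600=196175
13. interest=⌊196175·165/10000⌋=3236; principal=14011-3236=10775; balance=196175-10775=185400
14. interest=⌊185400·165/10000⌋=3059; principal=14011-3059=10952; balance=185400-10952=174448
15. interest=⌊174448·165/10000⌋=2878; principal=14011-2878=11133; balance=174448-11133=163315
16. interest=⌊163315·165/10000⌋=2694; principal=14011-2694=11317; balance=163315-11317=151998
17. interest=⌊151998·165/10000⌋=2507; principal=14011-2507=11504; balance=151998-11504=140494
18. interest=⌊140494·165/10000⌋=2318; principal=14011-2318=11693; balance=140494-11693=128801
19. interest=⌊128801·165/10000⌋=2125; principal=14011-2125=11886; balance=128801-11886=116915
20. interest=⌊116915·165/10000⌋=1929; principal=14011-1929=12082; balance=116915-12082=104833
21. interest=⌊104833·165/10000⌋=1729; principal=14011-1729=12282; balance=104833-12282=92551
22. interest=⌊92551·165/10000⌋=1527; principal=14011-1527=12484; balance=92551-12484=80067
23. interest=⌊80067·165/10000⌋=1321; principal=14011-1321=12690; balance=80067-12690=67377
24. interest=⌊67377·165/10000⌋=1111; principal=14011-1111=12900; balance=67377-12900=54477
25. interest=⌊54477·165/10000⌋=898; principal=14011-898=13113; balance=54477-13113=41364
26. interest=⌊41364·165/10000⌋=682; principal=14011-682=13329; balance=41364-13329=28035
27. interest=⌊28035·165/10000⌋=462; principal=14011-462=13549; balance=28035-13549=14486
28. interest=⌊14486·165/10000⌋=239; principal=14011-239=13772; balance=14486-13772=714
29. interest=⌊714·165/10000⌋=11; principal=min(14011-11,714)=714; balance=714-714=0

1 5158 8853 303755
2 5011 9000 294755
3 4863 9148 285607
4 4712 9299 276308
5 4559 9452 266856
6 4403 9608 257248
7 4244 9767 247481
8 4083 9928 237553
9 3919 10092 227461
10 3753 10258 217203
11 3583 10428 206775
12 3411 10600 196175
13 3236 10775 185400
14 3059 10952 174448
15 2878 11133 163315
16 2694 11317 151998
17 2507 11504 140494
18 2318 11693 128801
19 2125 11886 116915
20 1929 12082 104833
21 1729 12282 92551
22 1527 12484 80067
23 1321 12690 67377
24 1111 12900 54477
25 898 13113 41364
26 682 13329 28035
27 462 13549 14486
28 239 13772 714
29 11 714 0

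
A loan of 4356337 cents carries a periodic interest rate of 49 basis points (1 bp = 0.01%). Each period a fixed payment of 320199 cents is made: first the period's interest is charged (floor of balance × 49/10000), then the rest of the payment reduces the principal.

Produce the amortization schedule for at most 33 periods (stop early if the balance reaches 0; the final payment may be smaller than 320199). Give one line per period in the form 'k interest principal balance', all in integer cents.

1 21346 298853 4057484
2 19881 300318 3757166
3 18410 301789 3455377
4 16931 303268 3152109
5 15445 304754 2847355
6 13952 306247 2541108
7 12451 307748 2233360
8 10943 309256 1924104
9 9428 310771 1613333
10 7905 312294 1301039
11 6375 313824 987215
12 4837 315362 671853
13 3292 316907 354946
14 1739 318460 36486
15 178 36486 0

1. interest=⌊4356337·49/10000⌋=21346; principal=320199-21346=298853; balance=4356337-298853=4057484
2. interest=⌊4057484·49/10000⌋=19881; principal=320199-19881=300318; balance=4057484-300318=3757166
3. interest=⌊3757166·49/10000⌋=18410; principal=320199-18410=301789; balance=3757166-301789=3455377
4. interest=⌊3455377·49/10000⌋=16931; principal=320199-16931=303268; balance=3455377-303268=3152109
5. interest=⌊3152109·49/10000⌋=15445; principal=320199-15445=304754; balance=3152109-304754=2847355
6. interest=⌊2847355·49/10000⌋=13952; principal=320199-13952=306247; balance=2847355-306247=2541108
7. interest=⌊2541108·49/10000⌋=12451; principal=320199-12451=307748; balance=2541108-307748=2233360
8. interest=⌊2233360·49/10000⌋=10943; principal=320199-10943=309256; balance=2233360-309256=1924104
9. interest=⌊1924104·49/10000⌋=9428; principal=320199-9428=310771; balance=1924104-310771=1613333
10. interest=⌊1613333·49/10000⌋=7905; principal=320199-7905=312294; balance=1613333-312294=1301039
11. interest=⌊1301039·49/10000⌋=6375; principal=320199-6375=313824; balance=1301039-313824=987215
12. interest=⌊987215·49/10000⌋=4837; principal=320199-4837=315362; balance=987215-315362=671853
13. interest=⌊671853·49/10000⌋=3292; principal=320199-3292=316907; balance=671853-316907=354946
14. interest=⌊354946·49/10000⌋=1739; principal=320199-1739=318460; balance=354946-318460=36486
15. interest=⌊36486·49/10000⌋=178; principal=min(320199-178,36486)=36486; balance=36486-36486=0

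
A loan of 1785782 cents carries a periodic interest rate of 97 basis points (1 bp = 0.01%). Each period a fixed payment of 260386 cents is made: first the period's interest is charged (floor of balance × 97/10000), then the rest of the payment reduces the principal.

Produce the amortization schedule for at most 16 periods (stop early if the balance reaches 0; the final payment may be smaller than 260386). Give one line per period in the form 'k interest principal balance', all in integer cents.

1. interest=⌊1785782·97/10000⌋=17322; principal=260386-17322=243064; balance=1785782-243064=1542718
2. interest=⌊1542718·97/10000⌋=14964; principal=260386-14964=245422; balance=1542718-245422=1297296
3. interest=⌊1297296·97/10000⌋=12583; principal=260386-12583=247803; balance=1297296-247803=1049493
4. interest=⌊1049493·97/10000⌋=10180; principal=260386-10180=250206; balance=1049493-250206=799287
5. interest=⌊799287·97/10000⌋=7753; principal=260386-7753=252633; balance=799287-252633=546654
6. interest=⌊546654·97/10000⌋=5302; principal=260386-5302=255084; balance=546654-255084=291570
7. interest=⌊291570·97/10000⌋=2828; principal=260386-2828=257558; balance=291570-257558=34012
8. interest=⌊34012·97/10000⌋=329; principal=min(260386-329,34012)=34012; balance=34012-34012=0

1 17322 243064 1542718
2 14964 245422 1297296
3 12583 247803 1049493
4 10180 250206 799287
5 7753 252633 546654
6 5302 255084 291570
7 2828 257558 34012
8 329 34012 0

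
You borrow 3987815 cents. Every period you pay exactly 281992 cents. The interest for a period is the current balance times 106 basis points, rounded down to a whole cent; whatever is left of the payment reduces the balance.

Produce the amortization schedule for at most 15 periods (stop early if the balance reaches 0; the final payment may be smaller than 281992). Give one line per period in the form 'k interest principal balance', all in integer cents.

1. interest=⌊3987815·106/10000⌋=42270; principal=281992-42270=239722; balance=3987815-239722=3748093
2. interest=⌊3748093·106/10000⌋=39729; principal=281992-39729=242263; balance=3748093-242263=3505830
3. interest=⌊3505830·106/10000⌋=37161; principal=281992-37161=244831; balance=3505830-244831=3260999
4. interest=⌊3260999·106/10000⌋=34566; principal=281992-34566=247426; balance=3260999-247426=3013573
5. interest=⌊3013573·106/10000⌋=31943; principal=281992-31943=250049; balance=3013573-250049=2763524
6. interest=⌊2763524·106/10000⌋=29293; principal=281992-29293=252699; balance=2763524-252699=2510825
7. interest=⌊2510825·106/10000⌋=26614; principal=281992-26614=255378; balance=2510825-255378=2255447
8. interest=⌊2255447·106/10000⌋=23907; principal=281992-23907=258085; balance=2255447-258085=1997362
9. interest=⌊1997362·106/10000⌋=21172; principal=281992-21172=260820; balance=1997362-260820=1736542
10. interest=⌊1736542·106/10000⌋=18407; principal=281992-18407=263585; balance=1736542-263585=1472957
11. interest=⌊1472957·106/10000⌋=15613; principal=281992-15613=266379; balance=1472957-266379=1206578
12. interest=⌊1206578·106/10000⌋=12789; principal=281992-12789=269203; balance=1206578-269203=937375
13. interest=⌊937375·106/10000⌋=9936; principal=281992-9936=272056; balance=937375-272056=665319
14. interest=⌊665319·106/10000⌋=7052; principal=281992-7052=274940; balance=665319-274940=390379
15. interest=⌊390379·106/10000⌋=4138; principal=281992-4138=277854; balance=390379-277854=112525

1 42270 239722 3748093
2 39729 242263 3505830
3 37161 244831 3260999
4 34566 247426 3013573
5 31943 250049 2763524
6 29293 252699 2510825
7 26614 255378 2255447
8 23907 258085 1997362
9 21172 260820 1736542
10 18407 263585 1472957
11 15613 266379 1206578
12 12789 269203 937375
13 9936 272056 665319
14 7052 274940 390379
15 4138 277854 112525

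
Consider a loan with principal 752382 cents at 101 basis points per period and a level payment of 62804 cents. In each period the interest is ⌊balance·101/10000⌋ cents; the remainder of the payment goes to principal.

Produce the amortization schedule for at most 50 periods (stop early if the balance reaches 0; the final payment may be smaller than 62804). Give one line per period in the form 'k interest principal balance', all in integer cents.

1 7599 55205 697177
2 7041 55763 641414
3 6478 56326 585088
4 5909 56895 528193
5 5334 57470 470723
6 4754 58050 412673
7 4167 58637 354036
8 3575 59229 294807
9 2977 59827 234980
10 2373 60431 174549
11 1762 61042 113507
12 1146 61658 51849
13 523 51849 0

1. interest=⌊752382·101/10000⌋=7599; principal=62804-7599=55205; balance=752382-55205=697177
2. interest=⌊697177·101/10000⌋=7041; principal=62804-7041=55763; balance=697177-55763=641414
3. interest=⌊641414·101/10000⌋=6478; principal=62804-6478=56326; balance=641414-56326=585088
4. interest=⌊585088·101/10000⌋=5909; principal=62804-5909=56895; balance=585088-56895=528193
5. interest=⌊528193·101/10000⌋=5334; principal=62804-5334=57470; balance=528193-57470=470723
6. interest=⌊470723·101/10000⌋=4754; principal=62804-4754=58050; balance=470723-58050=412673
7. interest=⌊412673·101/10000⌋=4167; principal=62804-4167=58637; balance=412673-58637=354036
8. interest=⌊354036·101/10000⌋=3575; principal=62804-3575=59229; balance=354036-59229=294807
9. interest=⌊294807·101/10000⌋=2977; principal=62804-2977=59827; balance=294807-59827=234980
10. interest=⌊234980·101/10000⌋=2373; principal=62804-2373=60431; balance=234980-60431=174549
11. interest=⌊174549·101/10000⌋=1762; principal=62804-1762=61042; balance=174549-61042=113507
12. interest=⌊113507·101/10000⌋=1146; principal=62804-1146=61658; balance=113507-61658=51849
13. interest=⌊51849·101/10000⌋=523; principal=min(62804-523,51849)=51849; balance=51849-51849=0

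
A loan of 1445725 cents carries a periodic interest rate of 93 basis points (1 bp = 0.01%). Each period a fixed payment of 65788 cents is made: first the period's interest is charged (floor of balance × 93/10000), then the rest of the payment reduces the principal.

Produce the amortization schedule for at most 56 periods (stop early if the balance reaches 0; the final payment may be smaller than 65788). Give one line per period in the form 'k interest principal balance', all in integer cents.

1. interest=⌊1445725·93/10000⌋=13445; principal=65788-13445=52343; balance=1445725-52343=1393382
2. interest=⌊1393382·93/10000⌋=12958; principal=65788-12958=52830; balance=1393382-52830=1340552
3. interest=⌊1340552·93/10000⌋=12467; principal=65788-12467=53321; balance=1340552-53321=1287231
4. interest=⌊1287231·93/10000⌋=11971; principal=65788-11971=53817; balance=1287231-53817=1233414
5. interest=⌊1233414·93/10000⌋=11470; principal=65788-11470=54318; balance=1233414-54318=1179096
6. interest=⌊1179096·93/10000⌋=10965; principal=65788-10965=54823; balance=1179096-54823=1124273
7. interest=⌊1124273·93/10000⌋=10455; principal=65788-10455=55333; balance=1124273-55333=1068940
8. interest=⌊1068940·93/10000⌋=9941; principal=65788-9941=55847; balance=1068940-55847=1013093
9. interest=⌊1013093·93/10000⌋=9421; principal=65788-9421=56367; balance=1013093-56367=956726
10. interest=⌊956726·93/10000⌋=8897; principal=65788-8897=56891; balance=956726-56891=899835
11. interest=⌊899835·93/10000⌋=8368; principal=65788-8368=57420; balance=899835-57420=842415
12. interest=⌊842415·93/10000⌋=7834; principal=65788-7834=57954; balance=842415-57954=784461
13. interest=⌊784461·93/10000⌋=7295; principal=65788-7295=58493; balance=784461-58493=725968
14. interest=⌊725968·93/10000⌋=6751; principal=65788-6751=59037; balance=725968-59037=666931
15. interest=⌊666931·93/10000⌋=6202; principal=65788-6202=59586; balance=666931-59586=607345
16. interest=⌊607345·93/10000⌋=5648; principal=65788-5648=60140; balance=607345-60140=547205
17. interest=⌊547205·93/10000⌋=5089; principal=65788-5089=60699; balance=547205-60699=486506
18. interest=⌊486506·93/10000⌋=4524; principal=65788-4524=61264; balance=486506-61264=425242
19. interest=⌊425242·93/10000⌋=3954; principal=65788-3954=61834; balance=425242-61834=363408
20. interest=⌊363408·93/10000⌋=3379; principal=65788-3379=62409; balance=363408-62409=300999
21. interest=⌊300999·93/10000⌋=2799; principal=65788-2799=62989; balance=300999-62989=238010
22. interest=⌊238010·93/10000⌋=2213; principal=65788-2213=63575; balance=238010-63575=174435
23. interest=⌊174435·93/10000⌋=1622; principal=65788-1622=64166; balance=174435-64166=110269
24. interest=⌊110269·93/10000⌋=1025; principal=65788-1025=64763; balance=110269-64763=45506
25. interest=⌊45506·93/10000⌋=423; principal=min(65788-423,45506)=45506; balance=45506-45506=0

1 13445 52343 1393382
2 12958 52830 1340552
3 12467 53321 1287231
4 11971 53817 1233414
5 11470 54318 1179096
6 10965 54823 1124273
7 10455 55333 1068940
8 9941 55847 1013093
9 9421 56367 956726
10 8897 56891 899835
11 8368 57420 842415
12 7834 57954 784461
13 7295 58493 725968
14 6751 59037 666931
15 6202 59586 607345
16 5648 60140 547205
17 5089 60699 486506
18 4524 61264 425242
19 3954 61834 363408
20 3379 62409 300999
21 2799 62989 238010
22 2213 63575 174435
23 1622 64166 110269
24 1025 64763 45506
25 423 45506 0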